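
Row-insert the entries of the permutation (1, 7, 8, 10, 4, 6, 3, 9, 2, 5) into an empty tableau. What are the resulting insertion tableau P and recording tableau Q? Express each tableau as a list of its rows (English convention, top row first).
Insert each entry of the permutation into P by Schensted row insertion, recording in Q the position of each new cell.

Insert 1: appended to row 1. P = [[1]].
Insert 7: appended to row 1. P = [[1, 7]].
Insert 8: appended to row 1. P = [[1, 7, 8]].
Insert 10: appended to row 1. P = [[1, 7, 8, 10]].
Insert 4: 4 bumps 7 from row 1; 7 starts row 2. P = [[1, 4, 8, 10], [7]].
Insert 6: 6 bumps 8 from row 1; 8 appends to row 2. P = [[1, 4, 6, 10], [7, 8]].
Insert 3: 3 bumps 4 from row 1; 4 bumps 7 from row 2; 7 starts row 3. P = [[1, 3, 6, 10], [4, 8], [7]].
Insert 9: 9 bumps 10 from row 1; 10 appends to row 2. P = [[1, 3, 6, 9], [4, 8, 10], [7]].
Insert 2: 2 bumps 3 from row 1; 3 bumps 4 from row 2; 4 bumps 7 from row 3; 7 starts row 4. P = [[1, 2, 6, 9], [3, 8, 10], [4], [7]].
Insert 5: 5 bumps 6 from row 1; 6 bumps 8 from row 2; 8 appends to row 3. P = [[1, 2, 5, 9], [3, 6, 10], [4, 8], [7]].

So P = [[1, 2, 5, 9], [3, 6, 10], [4, 8], [7]], Q = [[1, 2, 3, 4], [5, 6, 8], [7, 10], [9]].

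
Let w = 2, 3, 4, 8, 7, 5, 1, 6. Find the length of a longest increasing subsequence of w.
5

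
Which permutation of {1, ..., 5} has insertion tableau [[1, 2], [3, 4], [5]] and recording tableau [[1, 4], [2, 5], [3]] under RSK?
Reverse RSK: for i = n, n-1, ..., 1, locate i in Q, remove the corresponding corner cell from P, and reverse-bump its entry up through P; the value ejected from row 1 is w(i).

So w = 5 3 1 4 2.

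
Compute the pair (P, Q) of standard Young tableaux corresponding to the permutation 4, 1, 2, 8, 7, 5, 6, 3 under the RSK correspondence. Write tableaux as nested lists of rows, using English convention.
Insert each entry of the permutation into P by Schensted row insertion, recording in Q the position of each new cell.

Insert 4: appended to row 1. P = [[4]], Q = [[1]].
Insert 1: 1 bumps 4 from row 1; 4 starts row 2. P = [[1], [4]], Q = [[1], [2]].
Insert 2: appended to row 1. P = [[1, 2], [4]], Q = [[1, 3], [2]].
Insert 8: appended to row 1. P = [[1, 2, 8], [4]], Q = [[1, 3, 4], [2]].
Insert 7: 7 bumps 8 from row 1; 8 appends to row 2. P = [[1, 2, 7], [4, 8]], Q = [[1, 3, 4], [2, 5]].
Insert 5: 5 bumps 7 from row 1; 7 bumps 8 from row 2; 8 starts row 3. P = [[1, 2, 5], [4, 7], [8]], Q = [[1, 3, 4], [2, 5], [6]].
Insert 6: appended to row 1. P = [[1, 2, 5, 6], [4, 7], [8]], Q = [[1, 3, 4, 7], [2, 5], [6]].
Insert 3: 3 bumps 5 from row 1; 5 bumps 7 from row 2; 7 bumps 8 from row 3; 8 starts row 4. P = [[1, 2, 3, 6], [4, 5], [7], [8]], Q = [[1, 3, 4, 7], [2, 5], [6], [8]].

So P = [[1, 2, 3, 6], [4, 5], [7], [8]], Q = [[1, 3, 4, 7], [2, 5], [6], [8]].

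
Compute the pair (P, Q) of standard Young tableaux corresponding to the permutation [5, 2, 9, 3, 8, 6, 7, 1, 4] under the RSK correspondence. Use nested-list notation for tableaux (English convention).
Insert each entry of the permutation into P by Schensted row insertion, recording in Q the position of each new cell.

Insert 5: appended to row 1. P = [[5]].
Insert 2: 2 bumps 5 from row 1; 5 starts row 2. P = [[2], [5]].
Insert 9: appended to row 1. P = [[2, 9], [5]].
Insert 3: 3 bumps 9 from row 1; 9 appends to row 2. P = [[2, 3], [5, 9]].
Insert 8: appended to row 1. P = [[2, 3, 8], [5, 9]].
Insert 6: 6 bumps 8 from row 1; 8 bumps 9 from row 2; 9 starts row 3. P = [[2, 3, 6], [5, 8], [9]].
Insert 7: appended to row 1. P = [[2, 3, 6, 7], [5, 8], [9]].
Insert 1: 1 bumps 2 from row 1; 2 bumps 5 from row 2; 5 bumps 9 from row 3; 9 starts row 4. P = [[1, 3, 6, 7], [2, 8], [5], [9]].
Insert 4: 4 bumps 6 from row 1; 6 bumps 8 from row 2; 8 appends to row 3. P = [[1, 3, 4, 7], [2, 6], [5, 8], [9]].

So P = [[1, 3, 4, 7], [2, 6], [5, 8], [9]], Q = [[1, 3, 5, 7], [2, 4], [6, 9], [8]].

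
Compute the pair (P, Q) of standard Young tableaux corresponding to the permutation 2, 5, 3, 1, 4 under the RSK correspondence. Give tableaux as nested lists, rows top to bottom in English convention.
Insert each entry of the permutation into P by Schensted row insertion, recording in Q the position of each new cell.

Insert 2: appended to row 1. P = [[2]].
Insert 5: appended to row 1. P = [[2, 5]].
Insert 3: 3 bumps 5 from row 1; 5 starts row 2. P = [[2, 3], [5]].
Insert 1: 1 bumps 2 from row 1; 2 bumps 5 from row 2; 5 starts row 3. P = [[1, 3], [2], [5]].
Insert 4: appended to row 1. P = [[1, 3, 4], [2], [5]].

So P = [[1, 3, 4], [2], [5]], Q = [[1, 2, 5], [3], [4]].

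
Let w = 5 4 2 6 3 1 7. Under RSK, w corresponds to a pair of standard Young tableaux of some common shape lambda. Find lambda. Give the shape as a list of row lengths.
Row-insert each entry into an empty tableau.

After inserting 5: P = [[5]].
After inserting 4: P = [[4], [5]].
After inserting 2: P = [[2], [4], [5]].
After inserting 6: P = [[2, 6], [4], [5]].
After inserting 3: P = [[2, 3], [4, 6], [5]].
After inserting 1: P = [[1, 3], [2, 6], [4], [5]].
After inserting 7: P = [[1, 3, 7], [2, 6], [4], [5]].

The final insertion tableau P = [[1, 3, 7], [2, 6], [4], [5]] has shape [3, 2, 1, 1].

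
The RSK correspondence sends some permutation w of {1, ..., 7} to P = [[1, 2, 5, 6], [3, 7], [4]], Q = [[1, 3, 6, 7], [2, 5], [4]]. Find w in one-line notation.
4 3 7 1 2 5 6

Reverse RSK: for i = n, n-1, ..., 1, locate i in Q, remove the corresponding corner cell from P, and reverse-bump its entry up through P; the value ejected from row 1 is w(i).

So w = 4 3 7 1 2 5 6.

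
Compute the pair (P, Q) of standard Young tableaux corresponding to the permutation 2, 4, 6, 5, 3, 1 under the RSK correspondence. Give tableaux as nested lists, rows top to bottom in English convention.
Insert each entry of the permutation into P by Schensted row insertion, recording in Q the position of each new cell.

Insert 2: appended to row 1. P = [[2]], Q = [[1]].
Insert 4: appended to row 1. P = [[2, 4]], Q = [[1, 2]].
Insert 6: appended to row 1. P = [[2, 4, 6]], Q = [[1, 2, 3]].
Insert 5: 5 bumps 6 from row 1; 6 starts row 2. P = [[2, 4, 5], [6]], Q = [[1, 2, 3], [4]].
Insert 3: 3 bumps 4 from row 1; 4 bumps 6 from row 2; 6 starts row 3. P = [[2, 3, 5], [4], [6]], Q = [[1, 2, 3], [4], [5]].
Insert 1: 1 bumps 2 from row 1; 2 bumps 4 from row 2; 4 bumps 6 from row 3; 6 starts row 4. P = [[1, 3, 5], [2], [4], [6]], Q = [[1, 2, 3], [4], [5], [6]].

So P = [[1, 3, 5], [2], [4], [6]], Q = [[1, 2, 3], [4], [5], [6]].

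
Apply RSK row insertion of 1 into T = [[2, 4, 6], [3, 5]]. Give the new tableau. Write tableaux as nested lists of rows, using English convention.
[[1, 4, 6], [2, 5], [3]]

In row 1, 1 replaces 2 (the leftmost entry greater than 1); 2 is bumped to row 2. In row 2, 2 replaces 3 (the leftmost entry greater than 2); 3 is bumped to row 3. 3 starts a new row 3. The new tableau is [[1, 4, 6], [2, 5], [3]].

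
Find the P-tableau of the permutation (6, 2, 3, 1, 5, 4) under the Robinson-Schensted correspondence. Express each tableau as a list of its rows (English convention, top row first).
Insert 6: appended to row 1. P = [[6]].
Insert 2: 2 bumps 6 from row 1; 6 starts row 2. P = [[2], [6]].
Insert 3: appended to row 1. P = [[2, 3], [6]].
Insert 1: 1 bumps 2 from row 1; 2 bumps 6 from row 2; 6 starts row 3. P = [[1, 3], [2], [6]].
Insert 5: appended to row 1. P = [[1, 3, 5], [2], [6]].
Insert 4: 4 bumps 5 from row 1; 5 appends to row 2. P = [[1, 3, 4], [2, 5], [6]].

So P = [[1, 3, 4], [2, 5], [6]].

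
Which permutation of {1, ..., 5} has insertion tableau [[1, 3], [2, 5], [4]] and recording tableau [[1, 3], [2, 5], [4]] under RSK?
Reverse the RSK construction: for i from n down to 1, find the cell of Q containing i, remove the entry at that cell from P, and reverse-bump it up through P; the value ejected from row 1 is w(i).

Step i=5: Q has 5 at row 2, column 2; remove 5 from row 2 of P and reverse-bump: 5 enters row 1 and ejects 3. So w(5) = 3. P is now [[1, 5], [2], [4]].
Step i=4: Q has 4 at row 3, column 1; remove 4 from row 3 of P and reverse-bump: 4 enters row 2 and ejects 2; 2 enters row 1 and ejects 1. So w(4) = 1. P is now [[2, 5], [4]].
Step i=3: Q has 3 at row 1, column 2; remove that cell from P, ejecting 5. So w(3) = 5. P is now [[2], [4]].
Step i=2: Q has 2 at row 2, column 1; remove 4 from row 2 of P and reverse-bump: 4 enters row 1 and ejects 2. So w(2) = 2. P is now [[4]].
Step i=1: Q has 1 at row 1, column 1; remove that cell from P, ejecting 4. So w(1) = 4. P is now [].

So w = 4 2 5 1 3.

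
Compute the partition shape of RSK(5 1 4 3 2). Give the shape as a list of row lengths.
[2, 1, 1, 1]

Row-insert each entry into an empty tableau.

After inserting 5: P = [[5]].
After inserting 1: P = [[1], [5]].
After inserting 4: P = [[1, 4], [5]].
After inserting 3: P = [[1, 3], [4], [5]].
After inserting 2: P = [[1, 2], [3], [4], [5]].

The final insertion tableau P = [[1, 2], [3], [4], [5]] has shape [2, 1, 1, 1].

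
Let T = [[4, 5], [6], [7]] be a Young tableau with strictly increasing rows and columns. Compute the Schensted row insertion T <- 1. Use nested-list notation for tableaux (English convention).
[[1, 5], [4], [6], [7]]

In row 1, 1 replaces 4 (the leftmost entry greater than 1); 4 is bumped to row 2. In row 2, 4 replaces 6 (the leftmost entry greater than 4); 6 is bumped to row 3. In row 3, 6 replaces 7 (the leftmost entry greater than 6); 7 is bumped to row 4. 7 starts a new row 4. The new tableau is [[1, 5], [4], [6], [7]].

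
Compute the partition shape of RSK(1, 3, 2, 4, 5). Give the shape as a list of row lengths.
[4, 1]

Row-insert each entry into an empty tableau.

After inserting 1: P = [[1]].
After inserting 3: P = [[1, 3]].
After inserting 2: P = [[1, 2], [3]].
After inserting 4: P = [[1, 2, 4], [3]].
After inserting 5: P = [[1, 2, 4, 5], [3]].

The final insertion tableau P = [[1, 2, 4, 5], [3]] has shape [4, 1].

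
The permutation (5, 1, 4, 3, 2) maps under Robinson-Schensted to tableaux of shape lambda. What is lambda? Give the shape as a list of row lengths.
Row-insert each entry into an empty tableau.

After inserting 5: P = [[5]].
After inserting 1: P = [[1], [5]].
After inserting 4: P = [[1, 4], [5]].
After inserting 3: P = [[1, 3], [4], [5]].
After inserting 2: P = [[1, 2], [3], [4], [5]].

The final insertion tableau P = [[1, 2], [3], [4], [5]] has shape [2, 1, 1, 1].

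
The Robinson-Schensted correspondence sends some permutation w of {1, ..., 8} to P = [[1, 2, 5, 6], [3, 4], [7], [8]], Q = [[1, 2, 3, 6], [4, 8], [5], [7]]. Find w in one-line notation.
Reverse the RSK construction: for i from n down to 1, find the cell of Q containing i, remove the entry at that cell from P, and reverse-bump it up through P; the value ejected from row 1 is w(i).

Step i=8: Q has 8 at row 2, column 2; remove 4 from row 2 of P and reverse-bump: 4 enters row 1 and ejects 2. So w(8) = 2. P is now [[1, 4, 5, 6], [3], [7], [8]].
Step i=7: Q has 7 at row 4, column 1; remove 8 from row 4 of P and reverse-bump: 8 enters row 3 and ejects 7; 7 enters row 2 and ejects 3; 3 enters row 1 and ejects 1. So w(7) = 1. P is now [[3, 4, 5, 6], [7], [8]].
Step i=6: Q has 6 at row 1, column 4; remove that cell from P, ejecting 6. So w(6) = 6. P is now [[3, 4, 5], [7], [8]].
Step i=5: Q has 5 at row 3, column 1; remove 8 from row 3 of P and reverse-bump: 8 enters row 2 and ejects 7; 7 enters row 1 and ejects 5. So w(5) = 5. P is now [[3, 4, 7], [8]].
Step i=4: Q has 4 at row 2, column 1; remove 8 from row 2 of P and reverse-bump: 8 enters row 1 and ejects 7. So w(4) = 7. P is now [[3, 4, 8]].
Step i=3: Q has 3 at row 1, column 3; remove that cell from P, ejecting 8. So w(3) = 8. P is now [[3, 4]].
Step i=2: Q has 2 at row 1, column 2; remove that cell from P, ejecting 4. So w(2) = 4. P is now [[3]].
Step i=1: Q has 1 at row 1, column 1; remove that cell from P, ejecting 3. So w(1) = 3. P is now [].

So w = 3 4 8 7 5 6 1 2.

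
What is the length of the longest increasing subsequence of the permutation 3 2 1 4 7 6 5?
3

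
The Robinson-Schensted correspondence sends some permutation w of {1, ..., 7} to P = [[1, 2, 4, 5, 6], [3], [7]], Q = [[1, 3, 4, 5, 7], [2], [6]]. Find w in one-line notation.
Reverse the RSK construction: for i from n down to 1, find the cell of Q containing i, remove the entry at that cell from P, and reverse-bump it up through P; the value ejected from row 1 is w(i).

Step i=7: Q has 7 at row 1, column 5; remove that cell from P, ejecting 6. So w(7) = 6. P is now [[1, 2, 4, 5], [3], [7]].
Step i=6: Q has 6 at row 3, column 1; remove 7 from row 3 of P and reverse-bump: 7 enters row 2 and ejects 3; 3 enters row 1 and ejects 2. So w(6) = 2. P is now [[1, 3, 4, 5], [7]].
Step i=5: Q has 5 at row 1, column 4; remove that cell from P, ejecting 5. So w(5) = 5. P is now [[1, 3, 4], [7]].
Step i=4: Q has 4 at row 1, column 3; remove that cell from P, ejecting 4. So w(4) = 4. P is now [[1, 3], [7]].
Step i=3: Q has 3 at row 1, column 2; remove that cell from P, ejecting 3. So w(3) = 3. P is now [[1], [7]].
Step i=2: Q has 2 at row 2, column 1; remove 7 from row 2 of P and reverse-bump: 7 enters row 1 and ejects 1. So w(2) = 1. P is now [[7]].
Step i=1: Q has 1 at row 1, column 1; remove that cell from P, ejecting 7. So w(1) = 7. P is now [].

So w = 7 1 3 4 5 2 6.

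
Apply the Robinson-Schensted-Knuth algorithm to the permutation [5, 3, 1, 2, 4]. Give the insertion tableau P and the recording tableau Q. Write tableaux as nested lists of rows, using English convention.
P = [[1, 2, 4], [3], [5]], Q = [[1, 4, 5], [2], [3]]

Insert each entry of the permutation into P by Schensted row insertion, recording in Q the position of each new cell.

Insert 5: appended to row 1. P = [[5]].
Insert 3: 3 bumps 5 from row 1; 5 starts row 2. P = [[3], [5]].
Insert 1: 1 bumps 3 from row 1; 3 bumps 5 from row 2; 5 starts row 3. P = [[1], [3], [5]].
Insert 2: appended to row 1. P = [[1, 2], [3], [5]].
Insert 4: appended to row 1. P = [[1, 2, 4], [3], [5]].

So P = [[1, 2, 4], [3], [5]], Q = [[1, 4, 5], [2], [3]].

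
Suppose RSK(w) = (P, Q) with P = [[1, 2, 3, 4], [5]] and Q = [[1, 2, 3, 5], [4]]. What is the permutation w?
Reverse the RSK construction: for i from n down to 1, find the cell of Q containing i, remove the entry at that cell from P, and reverse-bump it up through P; the value ejected from row 1 is w(i).

Step i=5: Q has 5 at row 1, column 4; remove that cell from P, ejecting 4. So w(5) = 4. P is now [[1, 2, 3], [5]].
Step i=4: Q has 4 at row 2, column 1; remove 5 from row 2 of P and reverse-bump: 5 enters row 1 and ejects 3. So w(4) = 3. P is now [[1, 2, 5]].
Step i=3: Q has 3 at row 1, column 3; remove that cell from P, ejecting 5. So w(3) = 5. P is now [[1, 2]].
Step i=2: Q has 2 at row 1, column 2; remove that cell from P, ejecting 2. So w(2) = 2. P is now [[1]].
Step i=1: Q has 1 at row 1, column 1; remove that cell from P, ejecting 1. So w(1) = 1. P is now [].

So w = 1 2 5 3 4.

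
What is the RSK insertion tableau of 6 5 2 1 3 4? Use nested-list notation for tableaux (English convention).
P = [[1, 3, 4], [2], [5], [6]]

After inserting 6: P = [[6]].
After inserting 5: P = [[5], [6]].
After inserting 2: P = [[2], [5], [6]].
After inserting 1: P = [[1], [2], [5], [6]].
After inserting 3: P = [[1, 3], [2], [5], [6]].
After inserting 4: P = [[1, 3, 4], [2], [5], [6]].

So P = [[1, 3, 4], [2], [5], [6]].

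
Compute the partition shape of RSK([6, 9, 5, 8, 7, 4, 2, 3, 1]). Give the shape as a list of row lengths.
[2, 2, 2, 1, 1, 1]

Row-insert each entry into an empty tableau.

After inserting 6: P = [[6]].
After inserting 9: P = [[6, 9]].
After inserting 5: P = [[5, 9], [6]].
After inserting 8: P = [[5, 8], [6, 9]].
After inserting 7: P = [[5, 7], [6, 8], [9]].
After inserting 4: P = [[4, 7], [5, 8], [6], [9]].
After inserting 2: P = [[2, 7], [4, 8], [5], [6], [9]].
After inserting 3: P = [[2, 3], [4, 7], [5, 8], [6], [9]].
After inserting 1: P = [[1, 3], [2, 7], [4, 8], [5], [6], [9]].

The final insertion tableau P = [[1, 3], [2, 7], [4, 8], [5], [6], [9]] has shape [2, 2, 2, 1, 1, 1].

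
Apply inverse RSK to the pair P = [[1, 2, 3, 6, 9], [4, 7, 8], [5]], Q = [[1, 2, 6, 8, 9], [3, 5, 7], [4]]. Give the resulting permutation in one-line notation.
Reverse RSK: for i = n, n-1, ..., 1, locate i in Q, remove the corresponding corner cell from P, and reverse-bump its entry up through P; the value ejected from row 1 is w(i).

So w = 5 7 4 1 2 8 3 6 9.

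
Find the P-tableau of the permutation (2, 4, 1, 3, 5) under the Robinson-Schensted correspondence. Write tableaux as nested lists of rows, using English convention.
P = [[1, 3, 5], [2, 4]]

Insert 2: appended to row 1. P = [[2]].
Insert 4: appended to row 1. P = [[2, 4]].
Insert 1: 1 bumps 2 from row 1; 2 starts row 2. P = [[1, 4], [2]].
Insert 3: 3 bumps 4 from row 1; 4 appends to row 2. P = [[1, 3], [2, 4]].
Insert 5: appended to row 1. P = [[1, 3, 5], [2, 4]].

So P = [[1, 3, 5], [2, 4]].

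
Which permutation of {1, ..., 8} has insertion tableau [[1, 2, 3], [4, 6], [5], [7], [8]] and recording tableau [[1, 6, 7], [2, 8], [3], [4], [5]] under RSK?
8 7 5 4 1 2 6 3

Reverse the RSK construction: for i from n down to 1, find the cell of Q containing i, remove the entry at that cell from P, and reverse-bump it up through P; the value ejected from row 1 is w(i).

Step i=8: Q has 8 at row 2, column 2; remove 6 from row 2 of P and reverse-bump: 6 enters row 1 and ejects 3. So w(8) = 3. P is now [[1, 2, 6], [4], [5], [7], [8]].
Step i=7: Q has 7 at row 1, column 3; remove that cell from P, ejecting 6. So w(7) = 6. P is now [[1, 2], [4], [5], [7], [8]].
Step i=6: Q has 6 at row 1, column 2; remove that cell from P, ejecting 2. So w(6) = 2. P is now [[1], [4], [5], [7], [8]].
Step i=5: Q has 5 at row 5, column 1; remove 8 from row 5 of P and reverse-bump: 8 enters row 4 and ejects 7; 7 enters row 3 and ejects 5; 5 enters row 2 and ejects 4; 4 enters row 1 and ejects 1. So w(5) = 1. P is now [[4], [5], [7], [8]].
Step i=4: Q has 4 at row 4, column 1; remove 8 from row 4 of P and reverse-bump: 8 enters row 3 and ejects 7; 7 enters row 2 and ejects 5; 5 enters row 1 and ejects 4. So w(4) = 4. P is now [[5], [7], [8]].
Step i=3: Q has 3 at row 3, column 1; remove 8 from row 3 of P and reverse-bump: 8 enters row 2 and ejects 7; 7 enters row 1 and ejects 5. So w(3) = 5. P is now [[7], [8]].
Step i=2: Q has 2 at row 2, column 1; remove 8 from row 2 of P and reverse-bump: 8 enters row 1 and ejects 7. So w(2) = 7. P is now [[8]].
Step i=1: Q has 1 at row 1, column 1; remove that cell from P, ejecting 8. So w(1) = 8. P is now [].

So w = 8 7 5 4 1 2 6 3.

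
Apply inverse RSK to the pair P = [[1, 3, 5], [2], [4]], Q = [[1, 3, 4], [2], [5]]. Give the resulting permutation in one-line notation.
Reverse the RSK construction: for i from n down to 1, find the cell of Q containing i, remove the entry at that cell from P, and reverse-bump it up through P; the value ejected from row 1 is w(i).

Step i=5: Q has 5 at row 3, column 1; remove 4 from row 3 of P and reverse-bump: 4 enters row 2 and ejects 2; 2 enters row 1 and ejects 1. So w(5) = 1. P is now [[2, 3, 5], [4]].
Step i=4: Q has 4 at row 1, column 3; remove that cell from P, ejecting 5. So w(4) = 5. P is now [[2, 3], [4]].
Step i=3: Q has 3 at row 1, column 2; remove that cell from P, ejecting 3. So w(3) = 3. P is now [[2], [4]].
Step i=2: Q has 2 at row 2, column 1; remove 4 from row 2 of P and reverse-bump: 4 enters row 1 and ejects 2. So w(2) = 2. P is now [[4]].
Step i=1: Q has 1 at row 1, column 1; remove that cell from P, ejecting 4. So w(1) = 4. P is now [].

So w = 4 2 3 5 1.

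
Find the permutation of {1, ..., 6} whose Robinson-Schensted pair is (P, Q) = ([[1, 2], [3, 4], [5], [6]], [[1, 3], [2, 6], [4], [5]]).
Reverse the RSK construction: for i from n down to 1, find the cell of Q containing i, remove the entry at that cell from P, and reverse-bump it up through P; the value ejected from row 1 is w(i).

Step i=6: Q has 6 at row 2, column 2; remove 4 from row 2 of P and reverse-bump: 4 enters row 1 and ejects 2. So w(6) = 2. P is now [[1, 4], [3], [5], [6]].
Step i=5: Q has 5 at row 4, column 1; remove 6 from row 4 of P and reverse-bump: 6 enters row 3 and ejects 5; 5 enters row 2 and ejects 3; 3 enters row 1 and ejects 1. So w(5) = 1. P is now [[3, 4], [5], [6]].
Step i=4: Q has 4 at row 3, column 1; remove 6 from row 3 of P and reverse-bump: 6 enters row 2 and ejects 5; 5 enters row 1 and ejects 4. So w(4) = 4. P is now [[3, 5], [6]].
Step i=3: Q has 3 at row 1, column 2; remove that cell from P, ejecting 5. So w(3) = 5. P is now [[3], [6]].
Step i=2: Q has 2 at row 2, column 1; remove 6 from row 2 of P and reverse-bump: 6 enters row 1 and ejects 3. So w(2) = 3. P is now [[6]].
Step i=1: Q has 1 at row 1, column 1; remove that cell from P, ejecting 6. So w(1) = 6. P is now [].

So w = 6 3 5 4 1 2.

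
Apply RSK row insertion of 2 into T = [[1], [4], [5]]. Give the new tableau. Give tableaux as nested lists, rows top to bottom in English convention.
2 is larger than every entry of row 1, so it is appended to row 1. The new tableau is [[1, 2], [4], [5]].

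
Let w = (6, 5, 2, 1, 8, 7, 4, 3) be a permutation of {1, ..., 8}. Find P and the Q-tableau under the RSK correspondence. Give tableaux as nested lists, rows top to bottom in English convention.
P = [[1, 3], [2, 4], [5, 7], [6, 8]], Q = [[1, 5], [2, 6], [3, 7], [4, 8]]

Insert each entry of the permutation into P by Schensted row insertion, recording in Q the position of each new cell.

Insert 6: appended to row 1. P = [[6]].
Insert 5: 5 bumps 6 from row 1; 6 starts row 2. P = [[5], [6]].
Insert 2: 2 bumps 5 from row 1; 5 bumps 6 from row 2; 6 starts row 3. P = [[2], [5], [6]].
Insert 1: 1 bumps 2 from row 1; 2 bumps 5 from row 2; 5 bumps 6 from row 3; 6 starts row 4. P = [[1], [2], [5], [6]].
Insert 8: appended to row 1. P = [[1, 8], [2], [5], [6]].
Insert 7: 7 bumps 8 from row 1; 8 appends to row 2. P = [[1, 7], [2, 8], [5], [6]].
Insert 4: 4 bumps 7 from row 1; 7 bumps 8 from row 2; 8 appends to row 3. P = [[1, 4], [2, 7], [5, 8], [6]].
Insert 3: 3 bumps 4 from row 1; 4 bumps 7 from row 2; 7 bumps 8 from row 3; 8 appends to row 4. P = [[1, 3], [2, 4], [5, 7], [6, 8]].

So P = [[1, 3], [2, 4], [5, 7], [6, 8]], Q = [[1, 5], [2, 6], [3, 7], [4, 8]].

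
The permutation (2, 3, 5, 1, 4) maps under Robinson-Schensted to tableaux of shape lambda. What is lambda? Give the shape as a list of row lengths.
RSK row insertion gives P = [[1, 3, 4], [2, 5]], which has shape [3, 2].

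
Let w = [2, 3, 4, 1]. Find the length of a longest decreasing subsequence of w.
2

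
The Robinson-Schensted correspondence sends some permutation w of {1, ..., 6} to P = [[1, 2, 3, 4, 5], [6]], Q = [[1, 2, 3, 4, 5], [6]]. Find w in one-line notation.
Reverse the RSK construction: for i from n down to 1, find the cell of Q containing i, remove the entry at that cell from P, and reverse-bump it up through P; the value ejected from row 1 is w(i).

Step i=6: Q has 6 at row 2, column 1; remove 6 from row 2 of P and reverse-bump: 6 enters row 1 and ejects 5. So w(6) = 5. P is now [[1, 2, 3, 4, 6]].
Step i=5: Q has 5 at row 1, column 5; remove that cell from P, ejecting 6. So w(5) = 6. P is now [[1, 2, 3, 4]].
Step i=4: Q has 4 at row 1, column 4; remove that cell from P, ejecting 4. So w(4) = 4. P is now [[1, 2, 3]].
Step i=3: Q has 3 at row 1, column 3; remove that cell from P, ejecting 3. So w(3) = 3. P is now [[1, 2]].
Step i=2: Q has 2 at row 1, column 2; remove that cell from P, ejecting 2. So w(2) = 2. P is now [[1]].
Step i=1: Q has 1 at row 1, column 1; remove that cell from P, ejecting 1. So w(1) = 1. P is now [].

So w = 1 2 3 4 6 5.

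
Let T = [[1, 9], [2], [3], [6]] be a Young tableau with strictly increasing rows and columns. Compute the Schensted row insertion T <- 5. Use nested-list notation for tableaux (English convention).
[[1, 5], [2, 9], [3], [6]]

In row 1, 5 replaces 9 (the leftmost entry greater than 5); 9 is bumped to row 2. 9 is appended to row 2. The new tableau is [[1, 5], [2, 9], [3], [6]].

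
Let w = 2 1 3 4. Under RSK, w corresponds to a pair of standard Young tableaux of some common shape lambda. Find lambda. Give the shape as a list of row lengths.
[3, 1]

Row-insert each entry into an empty tableau.

After inserting 2: P = [[2]].
After inserting 1: P = [[1], [2]].
After inserting 3: P = [[1, 3], [2]].
After inserting 4: P = [[1, 3, 4], [2]].

The final insertion tableau P = [[1, 3, 4], [2]] has shape [3, 1].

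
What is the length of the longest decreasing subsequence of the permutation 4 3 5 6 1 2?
3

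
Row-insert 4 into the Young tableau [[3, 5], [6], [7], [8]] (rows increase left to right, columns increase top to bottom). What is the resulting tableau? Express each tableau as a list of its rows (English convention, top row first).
In row 1, 4 replaces 5 (the leftmost entry greater than 4); 5 is bumped to row 2. In row 2, 5 replaces 6 (the leftmost entry greater than 5); 6 is bumped to row 3. In row 3, 6 replaces 7 (the leftmost entry greater than 6); 7 is bumped to row 4. In row 4, 7 replaces 8 (the leftmost entry greater than 7); 8 is bumped to row 5. 8 starts a new row 5. The new tableau is [[3, 4], [5], [6], [7], [8]].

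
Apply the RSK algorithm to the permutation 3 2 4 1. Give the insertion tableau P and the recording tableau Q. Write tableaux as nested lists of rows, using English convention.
P = [[1, 4], [2], [3]], Q = [[1, 3], [2], [4]]

Insert each entry of the permutation into P by Schensted row insertion, recording in Q the position of each new cell.

Insert 3: appended to row 1. P = [[3]].
Insert 2: 2 bumps 3 from row 1; 3 starts row 2. P = [[2], [3]].
Insert 4: appended to row 1. P = [[2, 4], [3]].
Insert 1: 1 bumps 2 from row 1; 2 bumps 3 from row 2; 3 starts row 3. P = [[1, 4], [2], [3]].

So P = [[1, 4], [2], [3]], Q = [[1, 3], [2], [4]].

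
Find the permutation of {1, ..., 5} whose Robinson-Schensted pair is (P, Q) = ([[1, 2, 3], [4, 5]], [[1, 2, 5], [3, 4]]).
4 5 1 2 3

Reverse the RSK construction: for i from n down to 1, find the cell of Q containing i, remove the entry at that cell from P, and reverse-bump it up through P; the value ejected from row 1 is w(i).

Step i=5: Q has 5 at row 1, column 3; remove that cell from P, ejecting 3. So w(5) = 3. P is now [[1, 2], [4, 5]].
Step i=4: Q has 4 at row 2, column 2; remove 5 from row 2 of P and reverse-bump: 5 enters row 1 and ejects 2. So w(4) = 2. P is now [[1, 5], [4]].
Step i=3: Q has 3 at row 2, column 1; remove 4 from row 2 of P and reverse-bump: 4 enters row 1 and ejects 1. So w(3) = 1. P is now [[4, 5]].
Step i=2: Q has 2 at row 1, column 2; remove that cell from P, ejecting 5. So w(2) = 5. P is now [[4]].
Step i=1: Q has 1 at row 1, column 1; remove that cell from P, ejecting 4. So w(1) = 4. P is now [].

So w = 4 5 1 2 3.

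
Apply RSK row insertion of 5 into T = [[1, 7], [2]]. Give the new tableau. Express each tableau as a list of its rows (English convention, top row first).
[[1, 5], [2, 7]]

In row 1, 5 replaces 7 (the leftmost entry greater than 5); 7 is bumped to row 2. 7 is appended to row 2. The new tableau is [[1, 5], [2, 7]].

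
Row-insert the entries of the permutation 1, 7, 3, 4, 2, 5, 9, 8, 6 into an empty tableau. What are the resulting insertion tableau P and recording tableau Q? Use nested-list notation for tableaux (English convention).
Insert each entry of the permutation into P by Schensted row insertion, recording in Q the position of each new cell.

Insert 1: appended to row 1. P = [[1]].
Insert 7: appended to row 1. P = [[1, 7]].
Insert 3: 3 bumps 7 from row 1; 7 starts row 2. P = [[1, 3], [7]].
Insert 4: appended to row 1. P = [[1, 3, 4], [7]].
Insert 2: 2 bumps 3 from row 1; 3 bumps 7 from row 2; 7 starts row 3. P = [[1, 2, 4], [3], [7]].
Insert 5: appended to row 1. P = [[1, 2, 4, 5], [3], [7]].
Insert 9: appended to row 1. P = [[1, 2, 4, 5, 9], [3], [7]].
Insert 8: 8 bumps 9 from row 1; 9 appends to row 2. P = [[1, 2, 4, 5, 8], [3, 9], [7]].
Insert 6: 6 bumps 8 from row 1; 8 bumps 9 from row 2; 9 appends to row 3. P = [[1, 2, 4, 5, 6], [3, 8], [7, 9]].

So P = [[1, 2, 4, 5, 6], [3, 8], [7, 9]], Q = [[1, 2, 4, 6, 7], [3, 8], [5, 9]].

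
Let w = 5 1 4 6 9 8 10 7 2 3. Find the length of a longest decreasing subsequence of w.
4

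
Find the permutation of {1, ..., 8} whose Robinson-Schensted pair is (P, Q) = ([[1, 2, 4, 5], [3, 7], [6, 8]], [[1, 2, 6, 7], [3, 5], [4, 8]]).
6 8 3 1 2 4 7 5

Reverse the RSK construction: for i from n down to 1, find the cell of Q containing i, remove the entry at that cell from P, and reverse-bump it up through P; the value ejected from row 1 is w(i).

Step i=8: Q has 8 at row 3, column 2; remove 8 from row 3 of P and reverse-bump: 8 enters row 2 and ejects 7; 7 enters row 1 and ejects 5. So w(8) = 5. P is now [[1, 2, 4, 7], [3, 8], [6]].
Step i=7: Q has 7 at row 1, column 4; remove that cell from P, ejecting 7. So w(7) = 7. P is now [[1, 2, 4], [3, 8], [6]].
Step i=6: Q has 6 at row 1, column 3; remove that cell from P, ejecting 4. So w(6) = 4. P is now [[1, 2], [3, 8], [6]].
Step i=5: Q has 5 at row 2, column 2; remove 8 from row 2 of P and reverse-bump: 8 enters row 1 and ejects 2. So w(5) = 2. P is now [[1, 8], [3], [6]].
Step i=4: Q has 4 at row 3, column 1; remove 6 from row 3 of P and reverse-bump: 6 enters row 2 and ejects 3; 3 enters row 1 and ejects 1. So w(4) = 1. P is now [[3, 8], [6]].
Step i=3: Q has 3 at row 2, column 1; remove 6 from row 2 of P and reverse-bump: 6 enters row 1 and ejects 3. So w(3) = 3. P is now [[6, 8]].
Step i=2: Q has 2 at row 1, column 2; remove that cell from P, ejecting 8. So w(2) = 8. P is now [[6]].
Step i=1: Q has 1 at row 1, column 1; remove that cell from P, ejecting 6. So w(1) = 6. P is now [].

So w = 6 8 3 1 2 4 7 5.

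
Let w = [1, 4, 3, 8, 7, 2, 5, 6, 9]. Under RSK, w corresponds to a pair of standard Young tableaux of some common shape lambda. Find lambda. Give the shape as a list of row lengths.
[5, 2, 2]

Row-insert each entry into an empty tableau.

After inserting 1: P = [[1]].
After inserting 4: P = [[1, 4]].
After inserting 3: P = [[1, 3], [4]].
After inserting 8: P = [[1, 3, 8], [4]].
After inserting 7: P = [[1, 3, 7], [4, 8]].
After inserting 2: P = [[1, 2, 7], [3, 8], [4]].
After inserting 5: P = [[1, 2, 5], [3, 7], [4, 8]].
After inserting 6: P = [[1, 2, 5, 6], [3, 7], [4, 8]].
After inserting 9: P = [[1, 2, 5, 6, 9], [3, 7], [4, 8]].

The final insertion tableau P = [[1, 2, 5, 6, 9], [3, 7], [4, 8]] has shape [5, 2, 2].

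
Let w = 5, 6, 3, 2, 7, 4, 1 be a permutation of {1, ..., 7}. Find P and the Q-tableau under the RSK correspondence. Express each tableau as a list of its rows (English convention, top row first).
Insert each entry of the permutation into P by Schensted row insertion, recording in Q the position of each new cell.

Insert 5: appended to row 1. P = [[5]].
Insert 6: appended to row 1. P = [[5, 6]].
Insert 3: 3 bumps 5 from row 1; 5 starts row 2. P = [[3, 6], [5]].
Insert 2: 2 bumps 3 from row 1; 3 bumps 5 from row 2; 5 starts row 3. P = [[2, 6], [3], [5]].
Insert 7: appended to row 1. P = [[2, 6, 7], [3], [5]].
Insert 4: 4 bumps 6 from row 1; 6 appends to row 2. P = [[2, 4, 7], [3, 6], [5]].
Insert 1: 1 bumps 2 from row 1; 2 bumps 3 from row 2; 3 bumps 5 from row 3; 5 starts row 4. P = [[1, 4, 7], [2, 6], [3], [5]].

So P = [[1, 4, 7], [2, 6], [3], [5]], Q = [[1, 2, 5], [3, 6], [4], [7]].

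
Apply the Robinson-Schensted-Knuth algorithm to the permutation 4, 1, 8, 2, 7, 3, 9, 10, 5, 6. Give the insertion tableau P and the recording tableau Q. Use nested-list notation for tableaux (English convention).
Insert each entry of the permutation into P by Schensted row insertion, recording in Q the position of each new cell.

Insert 4: appended to row 1. P = [[4]], Q = [[1]].
Insert 1: 1 bumps 4 from row 1; 4 starts row 2. P = [[1], [4]], Q = [[1], [2]].
Insert 8: appended to row 1. P = [[1, 8], [4]], Q = [[1, 3], [2]].
Insert 2: 2 bumps 8 from row 1; 8 appends to row 2. P = [[1, 2], [4, 8]], Q = [[1, 3], [2, 4]].
Insert 7: appended to row 1. P = [[1, 2, 7], [4, 8]], Q = [[1, 3, 5], [2, 4]].
Insert 3: 3 bumps 7 from row 1; 7 bumps 8 from row 2; 8 starts row 3. P = [[1, 2, 3], [4, 7], [8]], Q = [[1, 3, 5], [2, 4], [6]].
Insert 9: appended to row 1. P = [[1, 2, 3, 9], [4, 7], [8]], Q = [[1, 3, 5, 7], [2, 4], [6]].
Insert 10: appended to row 1. P = [[1, 2, 3, 9, 10], [4, 7], [8]], Q = [[1, 3, 5, 7, 8], [2, 4], [6]].
Insert 5: 5 bumps 9 from row 1; 9 appends to row 2. P = [[1, 2, 3, 5, 10], [4, 7, 9], [8]], Q = [[1, 3, 5, 7, 8], [2, 4, 9], [6]].
Insert 6: 6 bumps 10 from row 1; 10 appends to row 2. P = [[1, 2, 3, 5, 6], [4, 7, 9, 10], [8]], Q = [[1, 3, 5, 7, 8], [2, 4, 9, 10], [6]].

So P = [[1, 2, 3, 5, 6], [4, 7, 9, 10], [8]], Q = [[1, 3, 5, 7, 8], [2, 4, 9, 10], [6]].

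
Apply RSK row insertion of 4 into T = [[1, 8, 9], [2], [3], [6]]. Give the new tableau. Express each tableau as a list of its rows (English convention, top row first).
[[1, 4, 9], [2, 8], [3], [6]]

In row 1, 4 replaces 8 (the leftmost entry greater than 4); 8 is bumped to row 2. 8 is appended to row 2. The new tableau is [[1, 4, 9], [2, 8], [3], [6]].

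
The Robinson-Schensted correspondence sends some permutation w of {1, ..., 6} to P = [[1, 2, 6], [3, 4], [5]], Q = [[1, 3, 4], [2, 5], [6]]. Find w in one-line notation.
3 1 5 6 4 2

Reverse the RSK construction: for i from n down to 1, find the cell of Q containing i, remove the entry at that cell from P, and reverse-bump it up through P; the value ejected from row 1 is w(i).

Step i=6: Q has 6 at row 3, column 1; remove 5 from row 3 of P and reverse-bump: 5 enters row 2 and ejects 4; 4 enters row 1 and ejects 2. So w(6) = 2. P is now [[1, 4, 6], [3, 5]].
Step i=5: Q has 5 at row 2, column 2; remove 5 from row 2 of P and reverse-bump: 5 enters row 1 and ejects 4. So w(5) = 4. P is now [[1, 5, 6], [3]].
Step i=4: Q has 4 at row 1, column 3; remove that cell from P, ejecting 6. So w(4) = 6. P is now [[1, 5], [3]].
Step i=3: Q has 3 at row 1, column 2; remove that cell from P, ejecting 5. So w(3) = 5. P is now [[1], [3]].
Step i=2: Q has 2 at row 2, column 1; remove 3 from row 2 of P and reverse-bump: 3 enters row 1 and ejects 1. So w(2) = 1. P is now [[3]].
Step i=1: Q has 1 at row 1, column 1; remove that cell from P, ejecting 3. So w(1) = 3. P is now [].

So w = 3 1 5 6 4 2.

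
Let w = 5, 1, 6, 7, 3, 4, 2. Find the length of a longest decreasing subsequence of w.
3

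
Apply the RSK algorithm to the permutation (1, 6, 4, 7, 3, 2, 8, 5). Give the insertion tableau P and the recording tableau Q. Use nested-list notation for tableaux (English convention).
Insert each entry of the permutation into P by Schensted row insertion, recording in Q the position of each new cell.

Insert 1: appended to row 1. P = [[1]].
Insert 6: appended to row 1. P = [[1, 6]].
Insert 4: 4 bumps 6 from row 1; 6 starts row 2. P = [[1, 4], [6]].
Insert 7: appended to row 1. P = [[1, 4, 7], [6]].
Insert 3: 3 bumps 4 from row 1; 4 bumps 6 from row 2; 6 starts row 3. P = [[1, 3, 7], [4], [6]].
Insert 2: 2 bumps 3 from row 1; 3 bumps 4 from row 2; 4 bumps 6 from row 3; 6 starts row 4. P = [[1, 2, 7], [3], [4], [6]].
Insert 8: appended to row 1. P = [[1, 2, 7, 8], [3], [4], [6]].
Insert 5: 5 bumps 7 from row 1; 7 appends to row 2. P = [[1, 2, 5, 8], [3, 7], [4], [6]].

So P = [[1, 2, 5, 8], [3, 7], [4], [6]], Q = [[1, 2, 4, 7], [3, 8], [5], [6]].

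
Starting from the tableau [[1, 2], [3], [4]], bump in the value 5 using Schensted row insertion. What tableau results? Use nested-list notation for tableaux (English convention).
5 is larger than every entry of row 1, so it is appended to row 1. The new tableau is [[1, 2, 5], [3], [4]].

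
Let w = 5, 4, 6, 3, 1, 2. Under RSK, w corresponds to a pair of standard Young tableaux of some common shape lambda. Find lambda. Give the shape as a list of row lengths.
Row-insert each entry into an empty tableau.

After inserting 5: P = [[5]].
After inserting 4: P = [[4], [5]].
After inserting 6: P = [[4, 6], [5]].
After inserting 3: P = [[3, 6], [4], [5]].
After inserting 1: P = [[1, 6], [3], [4], [5]].
After inserting 2: P = [[1, 2], [3, 6], [4], [5]].

The final insertion tableau P = [[1, 2], [3, 6], [4], [5]] has shape [2, 2, 1, 1].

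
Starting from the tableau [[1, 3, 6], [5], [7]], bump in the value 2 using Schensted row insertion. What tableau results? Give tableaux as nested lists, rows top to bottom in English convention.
In row 1, 2 replaces 3 (the leftmost entry greater than 2); 3 is bumped to row 2. In row 2, 3 replaces 5 (the leftmost entry greater than 3); 5 is bumped to row 3. In row 3, 5 replaces 7 (the leftmost entry greater than 5); 7 is bumped to row 4. 7 starts a new row 4. The new tableau is [[1, 2, 6], [3], [5], [7]].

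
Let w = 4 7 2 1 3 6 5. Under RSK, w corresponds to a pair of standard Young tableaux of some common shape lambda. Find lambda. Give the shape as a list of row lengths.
[3, 2, 2]

Row-insert each entry into an empty tableau.

After inserting 4: P = [[4]].
After inserting 7: P = [[4, 7]].
After inserting 2: P = [[2, 7], [4]].
After inserting 1: P = [[1, 7], [2], [4]].
After inserting 3: P = [[1, 3], [2, 7], [4]].
After inserting 6: P = [[1, 3, 6], [2, 7], [4]].
After inserting 5: P = [[1, 3, 5], [2, 6], [4, 7]].

The final insertion tableau P = [[1, 3, 5], [2, 6], [4, 7]] has shape [3, 2, 2].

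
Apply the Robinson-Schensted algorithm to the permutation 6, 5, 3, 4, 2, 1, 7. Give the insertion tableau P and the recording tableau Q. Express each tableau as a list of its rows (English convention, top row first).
Insert each entry of the permutation into P by Schensted row insertion, recording in Q the position of each new cell.

Insert 6: appended to row 1. P = [[6]].
Insert 5: 5 bumps 6 from row 1; 6 starts row 2. P = [[5], [6]].
Insert 3: 3 bumps 5 from row 1; 5 bumps 6 from row 2; 6 starts row 3. P = [[3], [5], [6]].
Insert 4: appended to row 1. P = [[3, 4], [5], [6]].
Insert 2: 2 bumps 3 from row 1; 3 bumps 5 from row 2; 5 bumps 6 from row 3; 6 starts row 4. P = [[2, 4], [3], [5], [6]].
Insert 1: 1 bumps 2 from row 1; 2 bumps 3 from row 2; 3 bumps 5 from row 3; 5 bumps 6 from row 4; 6 starts row 5. P = [[1, 4], [2], [3], [5], [6]].
Insert 7: appended to row 1. P = [[1, 4, 7], [2], [3], [5], [6]].

So P = [[1, 4, 7], [2], [3], [5], [6]], Q = [[1, 4, 7], [2], [3], [5], [6]].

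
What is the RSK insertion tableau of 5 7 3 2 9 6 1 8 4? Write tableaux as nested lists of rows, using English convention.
P = [[1, 4, 8], [2, 6, 9], [3, 7], [5]]

Insert 5: appended to row 1. P = [[5]].
Insert 7: appended to row 1. P = [[5, 7]].
Insert 3: 3 bumps 5 from row 1; 5 starts row 2. P = [[3, 7], [5]].
Insert 2: 2 bumps 3 from row 1; 3 bumps 5 from row 2; 5 starts row 3. P = [[2, 7], [3], [5]].
Insert 9: appended to row 1. P = [[2, 7, 9], [3], [5]].
Insert 6: 6 bumps 7 from row 1; 7 appends to row 2. P = [[2, 6, 9], [3, 7], [5]].
Insert 1: 1 bumps 2 from row 1; 2 bumps 3 from row 2; 3 bumps 5 from row 3; 5 starts row 4. P = [[1, 6, 9], [2, 7], [3], [5]].
Insert 8: 8 bumps 9 from row 1; 9 appends to row 2. P = [[1, 6, 8], [2, 7, 9], [3], [5]].
Insert 4: 4 bumps 6 from row 1; 6 bumps 7 from row 2; 7 appends to row 3. P = [[1, 4, 8], [2, 6, 9], [3, 7], [5]].

So P = [[1, 4, 8], [2, 6, 9], [3, 7], [5]].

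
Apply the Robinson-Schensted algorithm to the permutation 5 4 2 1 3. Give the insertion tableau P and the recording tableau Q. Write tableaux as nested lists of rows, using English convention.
P = [[1, 3], [2], [4], [5]], Q = [[1, 5], [2], [3], [4]]

Insert each entry of the permutation into P by Schensted row insertion, recording in Q the position of each new cell.

Insert 5: appended to row 1. P = [[5]], Q = [[1]].
Insert 4: 4 bumps 5 from row 1; 5 starts row 2. P = [[4], [5]], Q = [[1], [2]].
Insert 2: 2 bumps 4 from row 1; 4 bumps 5 from row 2; 5 starts row 3. P = [[2], [4], [5]], Q = [[1], [2], [3]].
Insert 1: 1 bumps 2 from row 1; 2 bumps 4 from row 2; 4 bumps 5 from row 3; 5 starts row 4. P = [[1], [2], [4], [5]], Q = [[1], [2], [3], [4]].
Insert 3: appended to row 1. P = [[1, 3], [2], [4], [5]], Q = [[1, 5], [2], [3], [4]].

So P = [[1, 3], [2], [4], [5]], Q = [[1, 5], [2], [3], [4]].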